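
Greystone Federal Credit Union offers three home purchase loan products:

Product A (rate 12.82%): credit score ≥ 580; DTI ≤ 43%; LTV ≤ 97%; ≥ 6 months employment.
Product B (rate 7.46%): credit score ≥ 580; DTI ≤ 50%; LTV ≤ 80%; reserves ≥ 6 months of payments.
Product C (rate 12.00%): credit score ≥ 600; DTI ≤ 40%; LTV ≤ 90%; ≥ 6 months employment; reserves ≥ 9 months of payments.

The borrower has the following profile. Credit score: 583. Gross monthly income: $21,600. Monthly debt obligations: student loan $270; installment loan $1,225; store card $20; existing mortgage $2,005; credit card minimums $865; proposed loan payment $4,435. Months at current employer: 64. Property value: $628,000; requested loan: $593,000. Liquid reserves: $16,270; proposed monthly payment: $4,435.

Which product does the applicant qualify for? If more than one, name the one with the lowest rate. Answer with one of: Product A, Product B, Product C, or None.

Product A

Total debts = (270 + 1,225 + 20 + 2,005 + 865 + 4,435) = 8,820; DTI = 8,820/21,600 = 40.8%.
LTV = 593,000/628,000 = 94.4%.
Reserves = 16,270/4,435 = 3.7 months.
Product A: score 583 ≥ 580; DTI 40.8% ≤ 43%; LTV 94.4% ≤ 97%; employment 64 ≥ 6 mo → qualifies.
Product B: score 583 ≥ 580; DTI 40.8% ≤ 50%; LTV 94.4% > 80%; reserves 3.7 < 6 mo → does not qualify.
Product C: score 583 < 600; DTI 40.8% > 40%; LTV 94.4% > 90%; employment 64 ≥ 6 mo; reserves 3.7 < 9 mo → does not qualify.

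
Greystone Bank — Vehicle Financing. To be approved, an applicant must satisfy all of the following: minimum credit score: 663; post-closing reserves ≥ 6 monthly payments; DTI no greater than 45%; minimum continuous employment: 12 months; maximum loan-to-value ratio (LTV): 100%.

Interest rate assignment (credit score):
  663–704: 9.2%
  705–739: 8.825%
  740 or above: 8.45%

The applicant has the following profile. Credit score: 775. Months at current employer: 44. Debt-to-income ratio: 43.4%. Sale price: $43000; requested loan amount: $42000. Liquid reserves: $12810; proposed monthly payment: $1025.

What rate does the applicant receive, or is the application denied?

Approved at 8.45%

Credit score 775 ≥ 663 (meets minimum)
DTI 43.4% is within the 45% limit
Employment 44 ≥ 12 months
LTV = 42,000/43,000 = 97.7% ≤ 100%
Liquid reserves cover 12,810/1,025 = 12.5 months — ≥ 6 required
All requirements met. Score 775 falls in the 740 or above tier → 8.45%.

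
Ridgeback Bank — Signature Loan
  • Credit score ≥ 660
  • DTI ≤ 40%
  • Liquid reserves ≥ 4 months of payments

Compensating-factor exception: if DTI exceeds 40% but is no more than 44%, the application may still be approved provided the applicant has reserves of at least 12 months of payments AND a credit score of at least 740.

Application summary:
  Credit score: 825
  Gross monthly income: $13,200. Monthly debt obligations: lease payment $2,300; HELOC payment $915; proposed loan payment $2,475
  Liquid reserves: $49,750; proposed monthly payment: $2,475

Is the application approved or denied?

Credit score 825 ≥ 660 (meets base)
Total debts = (2,300 + 915 + 2,475) = 5,690. DTI = 5,690/13,200 = 43.1% > 40% — standard DTI limit exceeded.
Liquid reserves cover 49,750/2,475 = 20.1 months — ≥ 4 required
DTI 43.1% is within the 40%–44% exception band; checking compensating factors.
Reserves 20.1 ≥ 12 months; credit score 825 ≥ 740.
Both compensating conditions met → exception applies.

Approved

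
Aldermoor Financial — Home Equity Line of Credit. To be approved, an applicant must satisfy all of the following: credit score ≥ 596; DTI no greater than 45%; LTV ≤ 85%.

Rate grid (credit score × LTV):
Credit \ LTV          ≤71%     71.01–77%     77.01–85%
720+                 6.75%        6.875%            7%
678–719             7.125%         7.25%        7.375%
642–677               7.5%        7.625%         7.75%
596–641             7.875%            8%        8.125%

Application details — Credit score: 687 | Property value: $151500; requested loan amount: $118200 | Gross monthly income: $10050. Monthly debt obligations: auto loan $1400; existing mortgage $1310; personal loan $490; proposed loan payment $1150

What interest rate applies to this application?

7.375%

Credit score 687 ≥ 596; Total monthly debts = (1,400 + 1,310 + 490 + 1,150) = 4,350. Debt-to-income = 4,350/10,050 = 43.3% — meets 45% limit
LTV: 118,200 ÷ 151,500 = 78%, within 85% cap
Row: 687 falls in 678–719. Column: 78% falls in 77.01–85%. Rate = 7.375%.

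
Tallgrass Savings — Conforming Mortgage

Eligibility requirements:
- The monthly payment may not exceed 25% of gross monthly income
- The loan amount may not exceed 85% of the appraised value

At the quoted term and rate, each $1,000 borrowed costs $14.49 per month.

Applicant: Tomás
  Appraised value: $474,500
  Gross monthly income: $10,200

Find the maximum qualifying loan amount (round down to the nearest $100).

Payment cap: 25% × $10,200 = $2,550/month.
At $14.49 per $1,000, that supports 2,550/14.49 × 1,000 ≈ $175,983 → $175,900.
LTV cap: 85% × $474,500 = $403,325 → $403,300.
Binding constraint: payment-to-income.

$175,900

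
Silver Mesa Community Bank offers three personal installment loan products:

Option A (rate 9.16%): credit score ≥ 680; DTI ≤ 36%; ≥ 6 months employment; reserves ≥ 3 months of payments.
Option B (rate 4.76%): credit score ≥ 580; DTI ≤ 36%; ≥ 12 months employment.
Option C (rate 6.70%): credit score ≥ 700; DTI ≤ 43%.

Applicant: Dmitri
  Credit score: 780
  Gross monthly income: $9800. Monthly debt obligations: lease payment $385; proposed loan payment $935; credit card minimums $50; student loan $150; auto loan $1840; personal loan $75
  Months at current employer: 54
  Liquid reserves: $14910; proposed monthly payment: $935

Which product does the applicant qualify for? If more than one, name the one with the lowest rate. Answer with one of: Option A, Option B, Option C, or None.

Option B

Total debts = (385 + 935 + 50 + 150 + 1,840 + 75) = 3,435; DTI = 3,435/9,800 = 35.1%.
Reserves = 14,910/935 = 15.9 months.
Option A: score 780 ≥ 680; DTI 35.1% ≤ 36%; employment 54 ≥ 6 mo; reserves 15.9 ≥ 3 mo → qualifies.
Option B: score 780 ≥ 580; DTI 35.1% ≤ 36%; employment 54 ≥ 12 mo → qualifies.
Option C: score 780 ≥ 700; DTI 35.1% ≤ 43% → qualifies.
Qualifying: Option A, Option B, Option C. Lowest rate is 4.76% → Option B.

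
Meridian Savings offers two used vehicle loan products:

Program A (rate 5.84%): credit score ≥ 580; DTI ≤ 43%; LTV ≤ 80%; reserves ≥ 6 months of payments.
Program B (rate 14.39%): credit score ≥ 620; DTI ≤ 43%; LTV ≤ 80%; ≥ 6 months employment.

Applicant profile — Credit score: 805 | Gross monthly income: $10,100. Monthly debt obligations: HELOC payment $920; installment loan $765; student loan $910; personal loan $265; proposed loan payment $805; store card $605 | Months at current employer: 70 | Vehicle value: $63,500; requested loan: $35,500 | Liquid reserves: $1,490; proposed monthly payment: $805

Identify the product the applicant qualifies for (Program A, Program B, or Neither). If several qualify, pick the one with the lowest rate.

Program B

Total debts = (920 + 765 + 910 + 265 + 805 + 605) = 4,270; DTI = 4,270/10,100 = 42.3%.
LTV = 35,500/63,500 = 55.9%.
Reserves = 1,490/805 = 1.9 months.
Program A: score 805 ≥ 580; DTI 42.3% ≤ 43%; LTV 55.9% ≤ 80%; reserves 1.9 < 6 mo → does not qualify.
Program B: score 805 ≥ 620; DTI 42.3% ≤ 43%; LTV 55.9% ≤ 80%; employment 70 ≥ 6 mo → qualifies.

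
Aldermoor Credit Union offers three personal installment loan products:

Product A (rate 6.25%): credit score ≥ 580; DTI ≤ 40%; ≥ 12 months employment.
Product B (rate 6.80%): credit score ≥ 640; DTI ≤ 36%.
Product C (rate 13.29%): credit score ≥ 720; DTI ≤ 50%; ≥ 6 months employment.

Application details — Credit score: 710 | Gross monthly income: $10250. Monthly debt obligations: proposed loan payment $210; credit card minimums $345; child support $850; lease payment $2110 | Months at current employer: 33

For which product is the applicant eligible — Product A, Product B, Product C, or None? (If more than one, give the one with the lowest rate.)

Total debts = (210 + 345 + 850 + 2,110) = 3,515; DTI = 3,515/10,250 = 34.3%.
Product A: score 710 ≥ 580; DTI 34.3% ≤ 40%; employment 33 ≥ 12 mo → qualifies.
Product B: score 710 ≥ 640; DTI 34.3% ≤ 36% → qualifies.
Product C: score 710 < 720; DTI 34.3% ≤ 50%; employment 33 ≥ 6 mo → does not qualify.
Qualifying: Product A, Product B. Lowest rate is 6.25% → Product A.

Product A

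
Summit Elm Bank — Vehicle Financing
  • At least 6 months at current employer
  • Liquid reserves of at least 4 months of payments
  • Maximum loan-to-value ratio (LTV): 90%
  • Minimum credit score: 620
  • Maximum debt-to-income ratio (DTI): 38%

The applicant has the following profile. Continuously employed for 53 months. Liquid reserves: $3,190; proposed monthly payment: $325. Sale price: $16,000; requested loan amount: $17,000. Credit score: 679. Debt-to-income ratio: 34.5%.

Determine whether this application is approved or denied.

Employment 53 ≥ 6 months
Liquid reserves cover 3,190/325 = 9.8 months — ≥ 4 required
Loan-to-value = 17,000/16,000 = 106.2% — fail (90% max)
Credit score 679 ≥ 620 (meets)
DTI 34.5% is within the 38% limit
Fails on LTV.

Denied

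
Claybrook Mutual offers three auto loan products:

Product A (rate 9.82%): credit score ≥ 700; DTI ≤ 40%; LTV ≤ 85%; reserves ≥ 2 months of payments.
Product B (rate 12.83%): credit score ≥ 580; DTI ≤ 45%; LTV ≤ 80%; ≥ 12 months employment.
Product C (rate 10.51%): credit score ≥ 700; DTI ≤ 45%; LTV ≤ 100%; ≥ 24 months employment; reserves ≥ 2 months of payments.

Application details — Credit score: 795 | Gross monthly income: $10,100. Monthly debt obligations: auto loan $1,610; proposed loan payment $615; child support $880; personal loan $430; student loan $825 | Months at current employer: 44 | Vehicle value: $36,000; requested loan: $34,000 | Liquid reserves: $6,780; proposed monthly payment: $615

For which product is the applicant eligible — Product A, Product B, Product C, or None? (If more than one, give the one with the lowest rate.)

Product C

Total debts = (1,610 + 615 + 880 + 430 + 825) = 4,360; DTI = 4,360/10,100 = 43.2%.
LTV = 34,000/36,000 = 94.4%.
Reserves = 6,780/615 = 11.0 months.
Product A: score 795 ≥ 700; DTI 43.2% > 40%; LTV 94.4% > 85%; reserves 11.0 ≥ 2 mo → does not qualify.
Product B: score 795 ≥ 580; DTI 43.2% ≤ 45%; LTV 94.4% > 80%; employment 44 ≥ 12 mo → does not qualify.
Product C: score 795 ≥ 700; DTI 43.2% ≤ 45%; LTV 94.4% ≤ 100%; employment 44 ≥ 24 mo; reserves 11.0 ≥ 2 mo → qualifies.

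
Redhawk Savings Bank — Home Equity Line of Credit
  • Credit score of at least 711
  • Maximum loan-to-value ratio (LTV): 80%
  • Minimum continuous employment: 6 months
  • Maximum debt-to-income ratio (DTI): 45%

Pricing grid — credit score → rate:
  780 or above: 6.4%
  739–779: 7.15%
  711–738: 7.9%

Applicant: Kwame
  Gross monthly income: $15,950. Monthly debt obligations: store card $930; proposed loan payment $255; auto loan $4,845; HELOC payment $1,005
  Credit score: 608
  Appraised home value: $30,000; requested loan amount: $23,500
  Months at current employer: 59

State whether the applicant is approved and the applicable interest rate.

Denied

Credit score 608 < 711 (below minimum)
Total monthly debts = (930 + 255 + 4,845 + 1,005) = 7,035. DTI: 7,035 ÷ 15,950 = 44.1%, within the 45% cap
LTV = 23,500/30,000 = 78.3% ≤ 80%
Employment 59 ≥ 6 months
Not all requirements met → denied.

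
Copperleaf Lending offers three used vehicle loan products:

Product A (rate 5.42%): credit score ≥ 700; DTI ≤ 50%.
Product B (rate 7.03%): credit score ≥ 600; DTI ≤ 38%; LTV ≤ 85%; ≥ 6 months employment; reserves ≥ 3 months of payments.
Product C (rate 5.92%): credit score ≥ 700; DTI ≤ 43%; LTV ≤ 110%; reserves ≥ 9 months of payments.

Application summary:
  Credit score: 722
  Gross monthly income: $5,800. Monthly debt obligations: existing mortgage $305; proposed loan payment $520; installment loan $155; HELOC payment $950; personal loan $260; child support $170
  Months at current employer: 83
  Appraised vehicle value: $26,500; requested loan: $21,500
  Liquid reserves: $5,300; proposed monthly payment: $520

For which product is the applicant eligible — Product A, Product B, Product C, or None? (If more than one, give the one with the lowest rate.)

Product A

Total debts = (305 + 520 + 155 + 950 + 260 + 170) = 2,360; DTI = 2,360/5,800 = 40.7%.
LTV = 21,500/26,500 = 81.1%.
Reserves = 5,300/520 = 10.2 months.
Product A: score 722 ≥ 700; DTI 40.7% ≤ 50% → qualifies.
Product B: score 722 ≥ 600; DTI 40.7% > 38%; LTV 81.1% ≤ 85%; employment 83 ≥ 6 mo; reserves 10.2 ≥ 3 mo → does not qualify.
Product C: score 722 ≥ 700; DTI 40.7% ≤ 43%; LTV 81.1% ≤ 110%; reserves 10.2 ≥ 9 mo → qualifies.
Qualifying: Product A, Product C. Lowest rate is 5.42% → Product A.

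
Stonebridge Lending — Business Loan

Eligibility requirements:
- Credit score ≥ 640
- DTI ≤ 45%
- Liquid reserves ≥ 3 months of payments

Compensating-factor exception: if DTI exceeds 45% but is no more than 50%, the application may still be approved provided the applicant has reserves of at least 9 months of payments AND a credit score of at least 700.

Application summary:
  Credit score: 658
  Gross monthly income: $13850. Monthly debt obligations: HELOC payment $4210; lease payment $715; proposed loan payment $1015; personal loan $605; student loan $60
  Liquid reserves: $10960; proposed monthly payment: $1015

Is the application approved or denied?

Credit score 658 ≥ 640 (meets base)
Total debts = (4,210 + 715 + 1,015 + 605 + 60) = 6,605. DTI = 6,605/13,850 = 47.7% > 45% — standard DTI limit exceeded.
Reserves = 10,960/1,015 = 10.8 months ≥ 3
DTI 47.7% is within the 45%–50% exception band; checking compensating factors.
Reserves 10.8 ≥ 9 months; credit score 658 < 700.
Override conditions not both satisfied; exception does not apply.

Denied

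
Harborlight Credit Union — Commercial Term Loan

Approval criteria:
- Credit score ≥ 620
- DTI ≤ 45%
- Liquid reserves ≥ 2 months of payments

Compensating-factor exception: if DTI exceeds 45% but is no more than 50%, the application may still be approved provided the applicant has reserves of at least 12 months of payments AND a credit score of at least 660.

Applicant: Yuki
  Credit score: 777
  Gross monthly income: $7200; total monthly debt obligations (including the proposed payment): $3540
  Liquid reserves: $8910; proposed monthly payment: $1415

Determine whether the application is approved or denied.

Credit score 777 ≥ 620 (meets base)
DTI: 3,540 ÷ 7,200 = 49.2%, over the 45% base limit.
Liquid reserves cover 8,910/1,415 = 6.3 months — ≥ 2 required
DTI 49.2% is within the 45%–50% exception band; checking compensating factors.
Reserves 6.3 < 12 months; credit score 777 ≥ 660.
Override conditions not both satisfied; exception does not apply.

Denied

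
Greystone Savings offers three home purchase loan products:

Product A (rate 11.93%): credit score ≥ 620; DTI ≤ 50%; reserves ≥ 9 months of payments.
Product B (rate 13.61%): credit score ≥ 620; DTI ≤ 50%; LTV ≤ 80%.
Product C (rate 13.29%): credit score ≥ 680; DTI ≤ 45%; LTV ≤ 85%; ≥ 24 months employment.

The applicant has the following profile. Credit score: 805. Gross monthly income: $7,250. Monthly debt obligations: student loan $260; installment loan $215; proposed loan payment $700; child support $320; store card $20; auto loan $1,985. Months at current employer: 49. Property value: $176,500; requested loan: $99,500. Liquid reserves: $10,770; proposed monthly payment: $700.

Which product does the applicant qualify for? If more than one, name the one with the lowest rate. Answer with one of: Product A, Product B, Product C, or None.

Product A

Total debts = (260 + 215 + 700 + 320 + 20 + 1,985) = 3,500; DTI = 3,500/7,250 = 48.3%.
LTV = 99,500/176,500 = 56.4%.
Reserves = 10,770/700 = 15.4 months.
Product A: score 805 ≥ 620; DTI 48.3% ≤ 50%; reserves 15.4 ≥ 9 mo → qualifies.
Product B: score 805 ≥ 620; DTI 48.3% ≤ 50%; LTV 56.4% ≤ 80% → qualifies.
Product C: score 805 ≥ 680; DTI 48.3% > 45%; LTV 56.4% ≤ 85%; employment 49 ≥ 24 mo → does not qualify.
Qualifying: Product A, Product B. Lowest rate is 11.93% → Product A.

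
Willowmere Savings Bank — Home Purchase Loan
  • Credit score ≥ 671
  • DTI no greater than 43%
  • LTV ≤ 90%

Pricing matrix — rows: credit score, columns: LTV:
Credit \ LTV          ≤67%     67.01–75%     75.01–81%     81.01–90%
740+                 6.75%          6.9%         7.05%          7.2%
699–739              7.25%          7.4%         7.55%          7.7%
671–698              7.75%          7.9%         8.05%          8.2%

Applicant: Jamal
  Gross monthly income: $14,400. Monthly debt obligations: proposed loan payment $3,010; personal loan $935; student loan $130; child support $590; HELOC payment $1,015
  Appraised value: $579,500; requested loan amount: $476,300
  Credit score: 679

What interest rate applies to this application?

Credit score 679 ≥ 671; Total monthly debts = (3,010 + 935 + 130 + 590 + 1,015) = 5,680. Debt-to-income = 5,680/14,400 = 39.4% — meets 43% limit
LTV: 476,300 ÷ 579,500 = 82.2%, within 90% cap
Score 679 is in the 671–698 band; LTV 82.2% is in the 81.01–90% band → 8.2%.

8.2%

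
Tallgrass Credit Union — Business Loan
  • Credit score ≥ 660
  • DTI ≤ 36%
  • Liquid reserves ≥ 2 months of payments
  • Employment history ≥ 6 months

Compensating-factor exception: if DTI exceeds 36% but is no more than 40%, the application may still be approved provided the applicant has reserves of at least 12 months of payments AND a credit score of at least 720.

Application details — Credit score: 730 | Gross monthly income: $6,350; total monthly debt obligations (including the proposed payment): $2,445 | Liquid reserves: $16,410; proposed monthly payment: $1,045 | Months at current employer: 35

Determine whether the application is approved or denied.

Credit score 730 ≥ 660 (meets base)
DTI: 2,445 ÷ 6,350 = 38.5%, over the 36% base limit.
Reserves = 16,410/1,045 = 15.7 months ≥ 2
Employment 35 ≥ 6 months
DTI 38.5% is within the 36%–40% exception band; checking compensating factors.
Reserves 15.7 ≥ 12 months; credit score 730 ≥ 720.
Both compensating conditions met → exception applies.

Approved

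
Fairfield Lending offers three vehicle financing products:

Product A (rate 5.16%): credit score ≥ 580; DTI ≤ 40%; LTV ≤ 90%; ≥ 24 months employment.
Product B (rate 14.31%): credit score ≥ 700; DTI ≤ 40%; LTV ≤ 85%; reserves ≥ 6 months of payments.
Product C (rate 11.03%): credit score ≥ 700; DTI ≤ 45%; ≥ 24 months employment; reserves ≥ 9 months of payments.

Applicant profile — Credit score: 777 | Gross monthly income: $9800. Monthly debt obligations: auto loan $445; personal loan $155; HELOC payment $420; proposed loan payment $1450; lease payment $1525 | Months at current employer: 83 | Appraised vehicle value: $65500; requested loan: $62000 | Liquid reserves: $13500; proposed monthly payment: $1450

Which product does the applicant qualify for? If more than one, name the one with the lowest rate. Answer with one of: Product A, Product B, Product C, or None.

Total debts = (445 + 155 + 420 + 1,450 + 1,525) = 3,995; DTI = 3,995/9,800 = 40.8%.
LTV = 62,000/65,500 = 94.7%.
Reserves = 13,500/1,450 = 9.3 months.
Product A: score 777 ≥ 580; DTI 40.8% > 40%; LTV 94.7% > 90%; employment 83 ≥ 24 mo → does not qualify.
Product B: score 777 ≥ 700; DTI 40.8% > 40%; LTV 94.7% > 85%; reserves 9.3 ≥ 6 mo → does not qualify.
Product C: score 777 ≥ 700; DTI 40.8% ≤ 45%; employment 83 ≥ 24 mo; reserves 9.3 ≥ 9 mo → qualifies.

Product C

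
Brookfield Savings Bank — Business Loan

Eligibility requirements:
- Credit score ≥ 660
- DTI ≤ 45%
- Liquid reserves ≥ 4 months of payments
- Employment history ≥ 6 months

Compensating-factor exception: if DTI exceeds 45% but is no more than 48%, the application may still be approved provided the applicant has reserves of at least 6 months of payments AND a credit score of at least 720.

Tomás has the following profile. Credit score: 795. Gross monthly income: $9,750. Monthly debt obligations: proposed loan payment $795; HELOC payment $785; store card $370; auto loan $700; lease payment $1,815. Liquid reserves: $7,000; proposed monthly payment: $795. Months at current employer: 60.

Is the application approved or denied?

Approved

Credit score 795 ≥ 660 (meets base)
Total debts = (795 + 785 + 370 + 700 + 1,815) = 4,465. DTI = 4,465/9,750 = 45.8% > 45% — standard DTI limit exceeded.
Reserves = 7,000/795 = 8.8 months ≥ 4
Employment 60 ≥ 6 months
DTI 45.8% is within the 45%–48% exception band; checking compensating factors.
Reserves 8.8 ≥ 6 months; credit score 795 ≥ 720.
Both compensating conditions met → exception applies.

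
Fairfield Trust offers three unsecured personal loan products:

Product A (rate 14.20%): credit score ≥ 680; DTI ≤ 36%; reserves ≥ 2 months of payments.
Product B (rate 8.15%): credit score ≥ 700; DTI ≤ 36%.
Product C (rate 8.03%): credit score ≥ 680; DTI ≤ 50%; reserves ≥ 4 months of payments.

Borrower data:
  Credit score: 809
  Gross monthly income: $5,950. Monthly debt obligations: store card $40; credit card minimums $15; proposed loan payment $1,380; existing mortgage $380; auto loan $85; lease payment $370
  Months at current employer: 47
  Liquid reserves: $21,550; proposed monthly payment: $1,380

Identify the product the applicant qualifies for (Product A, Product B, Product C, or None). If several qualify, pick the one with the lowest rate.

Total debts = (40 + 15 + 1,380 + 380 + 85 + 370) = 2,270; DTI = 2,270/5,950 = 38.2%.
Reserves = 21,550/1,380 = 15.6 months.
Product A: score 809 ≥ 680; DTI 38.2% > 36%; reserves 15.6 ≥ 2 mo → does not qualify.
Product B: score 809 ≥ 700; DTI 38.2% > 36% → does not qualify.
Product C: score 809 ≥ 680; DTI 38.2% ≤ 50%; reserves 15.6 ≥ 4 mo → qualifies.

Product C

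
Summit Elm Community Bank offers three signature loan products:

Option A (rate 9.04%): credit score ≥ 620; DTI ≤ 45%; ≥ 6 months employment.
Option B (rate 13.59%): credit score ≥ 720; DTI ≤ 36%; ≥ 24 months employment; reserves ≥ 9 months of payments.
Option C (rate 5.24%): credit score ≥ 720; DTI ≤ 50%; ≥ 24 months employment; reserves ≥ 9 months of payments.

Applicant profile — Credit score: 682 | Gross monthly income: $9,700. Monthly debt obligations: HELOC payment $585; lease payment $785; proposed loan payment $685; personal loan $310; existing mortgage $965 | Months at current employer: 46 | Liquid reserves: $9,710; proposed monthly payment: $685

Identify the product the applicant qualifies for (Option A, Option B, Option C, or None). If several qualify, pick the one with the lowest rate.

Option A

Total debts = (585 + 785 + 685 + 310 + 965) = 3,330; DTI = 3,330/9,700 = 34.3%.
Reserves = 9,710/685 = 14.2 months.
Option A: score 682 ≥ 620; DTI 34.3% ≤ 45%; employment 46 ≥ 6 mo → qualifies.
Option B: score 682 < 720; DTI 34.3% ≤ 36%; employment 46 ≥ 24 mo; reserves 14.2 ≥ 9 mo → does not qualify.
Option C: score 682 < 720; DTI 34.3% ≤ 50%; employment 46 ≥ 24 mo; reserves 14.2 ≥ 9 mo → does not qualify.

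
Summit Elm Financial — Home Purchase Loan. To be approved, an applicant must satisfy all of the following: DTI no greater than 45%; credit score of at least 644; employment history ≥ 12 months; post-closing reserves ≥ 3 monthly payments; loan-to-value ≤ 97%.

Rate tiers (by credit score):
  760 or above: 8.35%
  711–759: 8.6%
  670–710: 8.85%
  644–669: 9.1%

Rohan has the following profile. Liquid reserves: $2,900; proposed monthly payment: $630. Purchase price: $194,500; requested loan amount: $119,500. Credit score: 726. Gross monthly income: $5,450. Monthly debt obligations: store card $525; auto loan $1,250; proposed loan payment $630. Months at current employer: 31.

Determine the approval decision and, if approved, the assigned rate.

Approved at 8.6%

Credit score 726 ≥ 644 (meets minimum)
Total monthly debts = (525 + 1,250 + 630) = 2,405. Debt-to-income = 2,405/5,450 = 44.1% — meets 45% limit
Reserves: 2,900 ÷ 630 = 4.6 months (meets 3-month minimum)
LTV: 119,500 ÷ 194,500 = 61.4%, within 97% cap
Employment 31 ≥ 12 months
All requirements met. Score 726 falls in the 711–759 tier → 8.6%.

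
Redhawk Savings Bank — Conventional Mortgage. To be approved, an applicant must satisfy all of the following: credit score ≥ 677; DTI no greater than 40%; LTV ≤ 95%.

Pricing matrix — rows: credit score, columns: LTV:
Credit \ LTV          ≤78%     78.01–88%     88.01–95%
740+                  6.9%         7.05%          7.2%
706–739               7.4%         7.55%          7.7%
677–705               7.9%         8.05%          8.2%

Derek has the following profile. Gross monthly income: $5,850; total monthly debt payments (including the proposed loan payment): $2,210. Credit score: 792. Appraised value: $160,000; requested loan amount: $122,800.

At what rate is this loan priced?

6.9%

Credit score 792 ≥ 677; DTI = 2,210/5,850 = 37.8% ≤ 40%
LTV = 122,800/160,000 = 76.8% ≤ 95%
Row: 792 falls in 740+. Column: 76.8% falls in ≤78%. Rate = 6.9%.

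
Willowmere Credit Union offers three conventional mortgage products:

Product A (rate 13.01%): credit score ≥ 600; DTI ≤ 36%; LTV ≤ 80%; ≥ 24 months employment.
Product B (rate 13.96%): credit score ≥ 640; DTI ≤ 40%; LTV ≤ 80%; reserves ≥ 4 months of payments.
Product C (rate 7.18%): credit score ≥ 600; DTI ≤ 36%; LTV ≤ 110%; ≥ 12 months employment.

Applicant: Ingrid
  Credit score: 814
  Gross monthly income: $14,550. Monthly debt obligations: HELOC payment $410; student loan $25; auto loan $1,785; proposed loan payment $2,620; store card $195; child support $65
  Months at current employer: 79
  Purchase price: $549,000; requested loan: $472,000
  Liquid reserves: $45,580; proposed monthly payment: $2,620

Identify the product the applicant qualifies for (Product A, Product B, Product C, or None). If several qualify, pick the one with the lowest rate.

Total debts = (410 + 25 + 1,785 + 2,620 + 195 + 65) = 5,100; DTI = 5,100/14,550 = 35.1%.
LTV = 472,000/549,000 = 86%.
Reserves = 45,580/2,620 = 17.4 months.
Product A: score 814 ≥ 600; DTI 35.1% ≤ 36%; LTV 86% > 80%; employment 79 ≥ 24 mo → does not qualify.
Product B: score 814 ≥ 640; DTI 35.1% ≤ 40%; LTV 86% > 80%; reserves 17.4 ≥ 4 mo → does not qualify.
Product C: score 814 ≥ 600; DTI 35.1% ≤ 36%; LTV 86% ≤ 110%; employment 79 ≥ 12 mo → qualifies.

Product C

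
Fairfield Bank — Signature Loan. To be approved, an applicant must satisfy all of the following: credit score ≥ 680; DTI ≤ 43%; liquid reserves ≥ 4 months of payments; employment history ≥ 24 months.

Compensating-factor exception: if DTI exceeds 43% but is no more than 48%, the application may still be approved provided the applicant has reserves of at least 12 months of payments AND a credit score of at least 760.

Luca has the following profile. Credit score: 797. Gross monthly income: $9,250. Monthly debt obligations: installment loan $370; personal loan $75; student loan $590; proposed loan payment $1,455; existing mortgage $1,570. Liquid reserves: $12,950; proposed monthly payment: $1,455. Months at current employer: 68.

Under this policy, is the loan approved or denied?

Denied

Credit score 797 ≥ 680 (meets base)
Total debts = (370 + 75 + 590 + 1,455 + 1,570) = 4,060. DTI: 4,060 ÷ 9,250 = 43.9%, over the 43% base limit.
Reserves = 12,950/1,455 = 8.9 months ≥ 4
Employment 68 ≥ 24 months
DTI 43.9% is within the 43%–48% exception band; checking compensating factors.
Override check — reserves: 8.9 mo (short of 12); score: 797 (ok).
Override conditions not both satisfied; exception does not apply.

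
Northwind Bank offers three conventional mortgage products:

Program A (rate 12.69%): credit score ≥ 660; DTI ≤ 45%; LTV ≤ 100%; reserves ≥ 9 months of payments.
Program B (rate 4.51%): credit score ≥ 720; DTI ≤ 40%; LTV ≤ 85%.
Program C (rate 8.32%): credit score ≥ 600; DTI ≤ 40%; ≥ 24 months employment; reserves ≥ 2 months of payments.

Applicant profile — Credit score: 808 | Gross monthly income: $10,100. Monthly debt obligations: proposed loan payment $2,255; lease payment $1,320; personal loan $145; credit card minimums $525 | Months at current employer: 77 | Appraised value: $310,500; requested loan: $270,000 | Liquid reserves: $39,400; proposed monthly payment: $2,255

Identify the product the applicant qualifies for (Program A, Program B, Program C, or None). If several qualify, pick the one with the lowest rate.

Program A

Total debts = (2,255 + 1,320 + 145 + 525) = 4,245; DTI = 4,245/10,100 = 42%.
LTV = 270,000/310,500 = 87%.
Reserves = 39,400/2,255 = 17.5 months.
Program A: score 808 ≥ 660; DTI 42% ≤ 45%; LTV 87% ≤ 100%; reserves 17.5 ≥ 9 mo → qualifies.
Program B: score 808 ≥ 720; DTI 42% > 40%; LTV 87% > 85% → does not qualify.
Program C: score 808 ≥ 600; DTI 42% > 40%; employment 77 ≥ 24 mo; reserves 17.5 ≥ 2 mo → does not qualify.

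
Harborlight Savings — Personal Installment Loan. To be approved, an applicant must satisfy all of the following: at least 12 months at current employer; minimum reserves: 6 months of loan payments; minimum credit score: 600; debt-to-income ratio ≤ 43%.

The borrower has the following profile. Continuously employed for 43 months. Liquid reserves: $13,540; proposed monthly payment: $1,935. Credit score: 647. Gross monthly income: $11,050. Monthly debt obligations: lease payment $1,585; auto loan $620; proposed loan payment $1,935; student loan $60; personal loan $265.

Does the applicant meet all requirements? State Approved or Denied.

Approved

Employment 43 ≥ 12 months
Reserves: 13,540 ÷ 1,935 = 7.0 months (meets 6-month minimum)
Credit score 647 ≥ 600 (meets)
Total monthly debts = (1,585 + 620 + 1,935 + 60 + 265) = 4,465. DTI = 4,465/11,050 = 40.4% ≤ 43%
All criteria satisfied.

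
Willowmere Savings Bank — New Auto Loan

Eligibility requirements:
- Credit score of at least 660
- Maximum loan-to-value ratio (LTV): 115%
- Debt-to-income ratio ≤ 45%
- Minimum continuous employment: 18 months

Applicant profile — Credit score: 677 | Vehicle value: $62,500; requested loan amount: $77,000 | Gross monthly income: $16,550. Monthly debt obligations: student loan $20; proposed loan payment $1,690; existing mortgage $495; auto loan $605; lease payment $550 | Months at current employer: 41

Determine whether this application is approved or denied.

Denied

Credit score 677 ≥ 660 (meets)
LTV = 77,000/62,500 = 123.2% > 115%
Total monthly debts = (20 + 1,690 + 495 + 605 + 550) = 3,360. DTI: 3,360 ÷ 16,550 = 20.3%, within the 45% cap
Employment 41 ≥ 18 months
Fails on LTV.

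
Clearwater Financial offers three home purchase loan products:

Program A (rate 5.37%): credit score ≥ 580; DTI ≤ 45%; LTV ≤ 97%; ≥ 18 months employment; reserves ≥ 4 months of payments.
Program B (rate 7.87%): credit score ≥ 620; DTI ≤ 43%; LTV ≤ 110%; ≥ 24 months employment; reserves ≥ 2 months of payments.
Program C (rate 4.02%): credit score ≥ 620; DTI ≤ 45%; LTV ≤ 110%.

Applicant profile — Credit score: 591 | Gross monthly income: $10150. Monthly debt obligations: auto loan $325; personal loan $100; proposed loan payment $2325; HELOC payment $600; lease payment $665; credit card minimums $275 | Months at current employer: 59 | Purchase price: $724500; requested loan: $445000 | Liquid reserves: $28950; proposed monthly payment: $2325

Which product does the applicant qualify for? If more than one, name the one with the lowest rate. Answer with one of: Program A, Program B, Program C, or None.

Program A

Total debts = (325 + 100 + 2,325 + 600 + 665 + 275) = 4,290; DTI = 4,290/10,150 = 42.3%.
LTV = 445,000/724,500 = 61.4%.
Reserves = 28,950/2,325 = 12.5 months.
Program A: score 591 ≥ 580; DTI 42.3% ≤ 45%; LTV 61.4% ≤ 97%; employment 59 ≥ 18 mo; reserves 12.5 ≥ 4 mo → qualifies.
Program B: score 591 < 620; DTI 42.3% ≤ 43%; LTV 61.4% ≤ 110%; employment 59 ≥ 24 mo; reserves 12.5 ≥ 2 mo → does not qualify.
Program C: score 591 < 620; DTI 42.3% ≤ 45%; LTV 61.4% ≤ 110% → does not qualify.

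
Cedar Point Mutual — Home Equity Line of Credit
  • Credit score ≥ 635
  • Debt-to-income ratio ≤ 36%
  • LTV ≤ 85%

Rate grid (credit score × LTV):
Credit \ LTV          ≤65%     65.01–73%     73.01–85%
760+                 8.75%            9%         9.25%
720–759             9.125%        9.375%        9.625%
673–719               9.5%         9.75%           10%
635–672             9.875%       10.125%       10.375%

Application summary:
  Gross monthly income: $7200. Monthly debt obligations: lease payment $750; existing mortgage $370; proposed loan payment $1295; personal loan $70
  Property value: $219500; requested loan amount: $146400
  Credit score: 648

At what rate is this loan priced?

Credit score 648 ≥ 635; Total monthly debts = (750 + 370 + 1,295 + 70) = 2,485. DTI: 2,485 ÷ 7,200 = 34.5%, within the 36% cap
Loan-to-value = 146,400/219,500 = 66.7% — pass (85% max)
Row: 648 falls in 635–672. Column: 66.7% falls in 65.01–73%. Rate = 10.125%.

10.125%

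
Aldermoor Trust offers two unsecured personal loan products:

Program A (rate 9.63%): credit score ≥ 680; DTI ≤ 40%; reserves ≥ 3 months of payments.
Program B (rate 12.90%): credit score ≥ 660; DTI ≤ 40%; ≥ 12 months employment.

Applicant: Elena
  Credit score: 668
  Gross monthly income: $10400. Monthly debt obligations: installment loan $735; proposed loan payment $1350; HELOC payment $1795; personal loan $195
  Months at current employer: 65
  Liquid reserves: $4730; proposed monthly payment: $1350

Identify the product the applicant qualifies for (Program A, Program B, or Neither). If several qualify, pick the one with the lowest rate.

Total debts = (735 + 1,350 + 1,795 + 195) = 4,075; DTI = 4,075/10,400 = 39.2%.
Reserves = 4,730/1,350 = 3.5 months.
Program A: score 668 < 680; DTI 39.2% ≤ 40%; reserves 3.5 ≥ 3 mo → does not qualify.
Program B: score 668 ≥ 660; DTI 39.2% ≤ 40%; employment 65 ≥ 12 mo → qualifies.

Program B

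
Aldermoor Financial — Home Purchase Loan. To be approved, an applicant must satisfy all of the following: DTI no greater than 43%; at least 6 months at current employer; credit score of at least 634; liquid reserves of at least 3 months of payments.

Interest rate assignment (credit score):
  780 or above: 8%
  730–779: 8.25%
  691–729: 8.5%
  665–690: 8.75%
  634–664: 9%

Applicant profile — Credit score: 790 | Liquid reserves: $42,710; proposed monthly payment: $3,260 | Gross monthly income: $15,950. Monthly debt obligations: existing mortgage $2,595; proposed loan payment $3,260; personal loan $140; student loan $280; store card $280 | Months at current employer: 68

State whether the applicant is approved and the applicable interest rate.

Approved at 8%

Credit score 790 ≥ 634 (meets minimum)
Total monthly debts = (2,595 + 3,260 + 140 + 280 + 280) = 6,555. Debt-to-income = 6,555/15,950 = 41.1% — meets 43% limit
Reserves: 42,710 ÷ 3,260 = 13.1 months (meets 3-month minimum)
Employment 68 ≥ 6 months
All requirements met. Score 790 falls in the 780 or above tier → 8%.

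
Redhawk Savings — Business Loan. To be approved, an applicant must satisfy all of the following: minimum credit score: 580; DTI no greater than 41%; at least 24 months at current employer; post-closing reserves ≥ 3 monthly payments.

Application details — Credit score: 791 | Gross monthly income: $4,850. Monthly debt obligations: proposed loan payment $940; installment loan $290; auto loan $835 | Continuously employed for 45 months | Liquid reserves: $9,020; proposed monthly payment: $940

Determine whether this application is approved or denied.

Denied

Credit score 791 ≥ 580 (meets)
Total monthly debts = (940 + 290 + 835) = 2,065. DTI = 2,065/4,850 = 42.6% > 41%
Employment 45 ≥ 24 months
Reserves: 9,020 ÷ 940 = 9.6 months (meets 3-month minimum)
Fails on DTI.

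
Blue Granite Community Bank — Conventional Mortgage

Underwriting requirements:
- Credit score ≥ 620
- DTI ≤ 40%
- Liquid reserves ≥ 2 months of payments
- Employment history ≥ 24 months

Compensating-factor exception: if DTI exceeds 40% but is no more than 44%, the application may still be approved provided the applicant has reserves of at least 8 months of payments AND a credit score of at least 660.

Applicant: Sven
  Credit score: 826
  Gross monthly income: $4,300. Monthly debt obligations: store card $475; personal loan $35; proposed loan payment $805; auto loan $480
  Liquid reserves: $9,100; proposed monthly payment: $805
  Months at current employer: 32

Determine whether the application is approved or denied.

Credit score 826 ≥ 620 (meets base)
Total debts = (475 + 35 + 805 + 480) = 1,795. DTI = 1,795/4,300 = 41.7% > 40% — standard DTI limit exceeded.
Reserves: 9,100 ÷ 805 = 11.3 months (meets 2-month minimum)
Employment 32 ≥ 24 months
DTI 41.7% is within the 40%–44% exception band; checking compensating factors.
Override check — reserves: 11.3 mo (ok); score: 826 (ok).
Both compensating conditions met → exception applies.

Approved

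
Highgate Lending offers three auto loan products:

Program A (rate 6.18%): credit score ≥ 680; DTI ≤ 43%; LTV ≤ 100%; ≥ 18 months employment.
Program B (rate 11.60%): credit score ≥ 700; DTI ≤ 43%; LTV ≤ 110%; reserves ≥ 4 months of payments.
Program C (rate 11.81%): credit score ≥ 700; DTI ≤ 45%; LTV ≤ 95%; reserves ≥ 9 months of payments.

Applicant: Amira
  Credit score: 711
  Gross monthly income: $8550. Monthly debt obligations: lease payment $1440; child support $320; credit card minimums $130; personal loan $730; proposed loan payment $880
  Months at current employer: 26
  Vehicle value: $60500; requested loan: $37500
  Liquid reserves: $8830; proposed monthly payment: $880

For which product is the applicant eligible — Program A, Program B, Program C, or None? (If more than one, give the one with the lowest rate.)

Total debts = (1,440 + 320 + 130 + 730 + 880) = 3,500; DTI = 3,500/8,550 = 40.9%.
LTV = 37,500/60,500 = 62%.
Reserves = 8,830/880 = 10.0 months.
Program A: score 711 ≥ 680; DTI 40.9% ≤ 43%; LTV 62% ≤ 100%; employment 26 ≥ 18 mo → qualifies.
Program B: score 711 ≥ 700; DTI 40.9% ≤ 43%; LTV 62% ≤ 110%; reserves 10.0 ≥ 4 mo → qualifies.
Program C: score 711 ≥ 700; DTI 40.9% ≤ 45%; LTV 62% ≤ 95%; reserves 10.0 ≥ 9 mo → qualifies.
Qualifying: Program A, Program B, Program C. Lowest rate is 6.18% → Program A.

Program A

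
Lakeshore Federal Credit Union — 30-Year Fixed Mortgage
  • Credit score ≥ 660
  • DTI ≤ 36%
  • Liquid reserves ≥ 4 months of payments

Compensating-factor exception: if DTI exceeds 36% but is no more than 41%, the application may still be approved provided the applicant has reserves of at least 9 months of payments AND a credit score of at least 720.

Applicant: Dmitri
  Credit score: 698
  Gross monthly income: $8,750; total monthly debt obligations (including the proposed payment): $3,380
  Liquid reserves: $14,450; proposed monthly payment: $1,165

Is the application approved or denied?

Denied

Credit score 698 ≥ 660 (meets base)
DTI: 3,380 ÷ 8,750 = 38.6%, over the 36% base limit.
Reserves: 14,450 ÷ 1,165 = 12.4 months (meets 4-month minimum)
38.6% falls in the override range (36%–41%), so the compensating-factor test applies.
Reserves 12.4 ≥ 9 months; credit score 698 < 720.
Compensating-factor requirement not fully met.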